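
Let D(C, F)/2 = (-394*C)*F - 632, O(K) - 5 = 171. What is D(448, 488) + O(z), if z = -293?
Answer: -172276800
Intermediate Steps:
O(K) = 176 (O(K) = 5 + 171 = 176)
D(C, F) = -1264 - 788*C*F (D(C, F) = 2*((-394*C)*F - 632) = 2*(-394*C*F - 632) = 2*(-632 - 394*C*F) = -1264 - 788*C*F)
D(448, 488) + O(z) = (-1264 - 788*448*488) + 176 = (-1264 - 172275712) + 176 = -172276976 + 176 = -172276800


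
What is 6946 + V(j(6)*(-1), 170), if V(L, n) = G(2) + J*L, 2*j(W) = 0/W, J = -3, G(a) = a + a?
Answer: 6950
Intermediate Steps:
G(a) = 2*a
j(W) = 0 (j(W) = (0/W)/2 = (½)*0 = 0)
V(L, n) = 4 - 3*L (V(L, n) = 2*2 - 3*L = 4 - 3*L)
6946 + V(j(6)*(-1), 170) = 6946 + (4 - 0*(-1)) = 6946 + (4 - 3*0) = 6946 + (4 + 0) = 6946 + 4 = 6950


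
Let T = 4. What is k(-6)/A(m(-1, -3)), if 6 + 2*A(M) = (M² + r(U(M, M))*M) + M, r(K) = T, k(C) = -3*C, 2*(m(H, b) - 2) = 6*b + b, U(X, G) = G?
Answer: 144/95 ≈ 1.5158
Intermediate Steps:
m(H, b) = 2 + 7*b/2 (m(H, b) = 2 + (6*b + b)/2 = 2 + (7*b)/2 = 2 + 7*b/2)
r(K) = 4
A(M) = -3 + M²/2 + 5*M/2 (A(M) = -3 + ((M² + 4*M) + M)/2 = -3 + (M² + 5*M)/2 = -3 + (M²/2 + 5*M/2) = -3 + M²/2 + 5*M/2)
k(-6)/A(m(-1, -3)) = (-3*(-6))/(-3 + (2 + (7/2)*(-3))²/2 + 5*(2 + (7/2)*(-3))/2) = 18/(-3 + (2 - 21/2)²/2 + 5*(2 - 21/2)/2) = 18/(-3 + (-17/2)²/2 + (5/2)*(-17/2)) = 18/(-3 + (½)*(289/4) - 85/4) = 18/(-3 + 289/8 - 85/4) = 18/(95/8) = 18*(8/95) = 144/95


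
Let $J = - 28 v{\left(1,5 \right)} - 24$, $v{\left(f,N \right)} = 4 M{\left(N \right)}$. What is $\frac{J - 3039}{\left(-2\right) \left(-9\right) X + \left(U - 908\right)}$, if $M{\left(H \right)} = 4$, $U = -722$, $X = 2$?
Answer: $\frac{3511}{1594} \approx 2.2026$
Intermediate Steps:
$v{\left(f,N \right)} = 16$ ($v{\left(f,N \right)} = 4 \cdot 4 = 16$)
$J = -472$ ($J = \left(-28\right) 16 - 24 = -448 - 24 = -472$)
$\frac{J - 3039}{\left(-2\right) \left(-9\right) X + \left(U - 908\right)} = \frac{-472 - 3039}{\left(-2\right) \left(-9\right) 2 - 1630} = - \frac{3511}{18 \cdot 2 - 1630} = - \frac{3511}{36 - 1630} = - \frac{3511}{-1594} = \left(-3511\right) \left(- \frac{1}{1594}\right) = \frac{3511}{1594}$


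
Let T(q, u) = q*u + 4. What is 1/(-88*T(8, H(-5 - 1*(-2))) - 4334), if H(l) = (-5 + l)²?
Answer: -1/49742 ≈ -2.0104e-5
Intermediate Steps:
T(q, u) = 4 + q*u
1/(-88*T(8, H(-5 - 1*(-2))) - 4334) = 1/(-88*(4 + 8*(-5 + (-5 - 1*(-2)))²) - 4334) = 1/(-88*(4 + 8*(-5 + (-5 + 2))²) - 4334) = 1/(-88*(4 + 8*(-5 - 3)²) - 4334) = 1/(-88*(4 + 8*(-8)²) - 4334) = 1/(-88*(4 + 8*64) - 4334) = 1/(-88*(4 + 512) - 4334) = 1/(-88*516 - 4334) = 1/(-45408 - 4334) = 1/(-49742) = -1/49742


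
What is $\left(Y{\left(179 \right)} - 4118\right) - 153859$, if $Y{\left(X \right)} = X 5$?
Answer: $-157082$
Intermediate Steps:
$Y{\left(X \right)} = 5 X$
$\left(Y{\left(179 \right)} - 4118\right) - 153859 = \left(5 \cdot 179 - 4118\right) - 153859 = \left(895 - 4118\right) - 153859 = -3223 - 153859 = -157082$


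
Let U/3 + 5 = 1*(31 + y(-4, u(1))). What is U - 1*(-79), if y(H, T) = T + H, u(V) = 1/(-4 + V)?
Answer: 144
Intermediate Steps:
y(H, T) = H + T
U = 65 (U = -15 + 3*(1*(31 + (-4 + 1/(-4 + 1)))) = -15 + 3*(1*(31 + (-4 + 1/(-3)))) = -15 + 3*(1*(31 + (-4 - ⅓))) = -15 + 3*(1*(31 - 13/3)) = -15 + 3*(1*(80/3)) = -15 + 3*(80/3) = -15 + 80 = 65)
U - 1*(-79) = 65 - 1*(-79) = 65 + 79 = 144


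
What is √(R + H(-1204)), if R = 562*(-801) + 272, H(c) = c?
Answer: 7*I*√9206 ≈ 671.64*I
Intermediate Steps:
R = -449890 (R = -450162 + 272 = -449890)
√(R + H(-1204)) = √(-449890 - 1204) = √(-451094) = 7*I*√9206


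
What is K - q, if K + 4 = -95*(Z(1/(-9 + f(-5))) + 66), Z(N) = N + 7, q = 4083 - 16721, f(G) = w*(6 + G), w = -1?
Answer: 11417/2 ≈ 5708.5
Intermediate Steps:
f(G) = -6 - G (f(G) = -(6 + G) = -6 - G)
q = -12638
Z(N) = 7 + N
K = -13859/2 (K = -4 - 95*((7 + 1/(-9 + (-6 - 1*(-5)))) + 66) = -4 - 95*((7 + 1/(-9 + (-6 + 5))) + 66) = -4 - 95*((7 + 1/(-9 - 1)) + 66) = -4 - 95*((7 + 1/(-10)) + 66) = -4 - 95*((7 - ⅒) + 66) = -4 - 95*(69/10 + 66) = -4 - 95*729/10 = -4 - 13851/2 = -13859/2 ≈ -6929.5)
K - q = -13859/2 - 1*(-12638) = -13859/2 + 12638 = 11417/2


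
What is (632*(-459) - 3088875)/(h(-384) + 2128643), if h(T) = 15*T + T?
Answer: -3378963/2122499 ≈ -1.5920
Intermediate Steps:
h(T) = 16*T
(632*(-459) - 3088875)/(h(-384) + 2128643) = (632*(-459) - 3088875)/(16*(-384) + 2128643) = (-290088 - 3088875)/(-6144 + 2128643) = -3378963/2122499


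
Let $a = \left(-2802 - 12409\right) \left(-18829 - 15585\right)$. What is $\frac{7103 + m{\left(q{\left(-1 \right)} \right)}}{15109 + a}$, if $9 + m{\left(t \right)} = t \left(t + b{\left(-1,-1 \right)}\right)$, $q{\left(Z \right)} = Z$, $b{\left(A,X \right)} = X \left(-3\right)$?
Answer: $\frac{7092}{523486463} \approx 1.3548 \cdot 10^{-5}$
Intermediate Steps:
$b{\left(A,X \right)} = - 3 X$
$m{\left(t \right)} = -9 + t \left(3 + t\right)$ ($m{\left(t \right)} = -9 + t \left(t - -3\right) = -9 + t \left(t + 3\right) = -9 + t \left(3 + t\right)$)
$a = 523471354$ ($a = \left(-15211\right) \left(-34414\right) = 523471354$)
$\frac{7103 + m{\left(q{\left(-1 \right)} \right)}}{15109 + a} = \frac{7103 + \left(-9 + \left(-1\right)^{2} + 3 \left(-1\right)\right)}{15109 + 523471354} = \frac{7103 - 11}{523486463} = \left(7103 - 11\right) \frac{1}{523486463} = 7092 \cdot \frac{1}{523486463} = \frac{7092}{523486463}$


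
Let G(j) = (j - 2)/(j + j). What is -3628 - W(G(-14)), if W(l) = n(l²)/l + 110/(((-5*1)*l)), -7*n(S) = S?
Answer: -351763/98 ≈ -3589.4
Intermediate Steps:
n(S) = -S/7
G(j) = (-2 + j)/(2*j) (G(j) = (-2 + j)/((2*j)) = (-2 + j)*(1/(2*j)) = (-2 + j)/(2*j))
W(l) = -22/l - l/7 (W(l) = (-l²/7)/l + 110/(((-5*1)*l)) = -l/7 + 110/((-5*l)) = -l/7 + 110*(-1/(5*l)) = -l/7 - 22/l = -22/l - l/7)
-3628 - W(G(-14)) = -3628 - (-22*(-28/(-2 - 14)) - (-2 - 14)/(14*(-14))) = -3628 - (-22/((½)*(-1/14)*(-16)) - (-1)*(-16)/(14*14)) = -3628 - (-22/4/7 - ⅐*4/7) = -3628 - (-22*7/4 - 4/49) = -3628 - (-77/2 - 4/49) = -3628 - 1*(-3781/98) = -3628 + 3781/98 = -351763/98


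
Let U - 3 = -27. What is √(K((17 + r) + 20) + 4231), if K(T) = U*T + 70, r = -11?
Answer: √3677 ≈ 60.638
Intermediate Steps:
U = -24 (U = 3 - 27 = -24)
K(T) = 70 - 24*T (K(T) = -24*T + 70 = 70 - 24*T)
√(K((17 + r) + 20) + 4231) = √((70 - 24*((17 - 11) + 20)) + 4231) = √((70 - 24*(6 + 20)) + 4231) = √((70 - 24*26) + 4231) = √((70 - 624) + 4231) = √(-554 + 4231) = √3677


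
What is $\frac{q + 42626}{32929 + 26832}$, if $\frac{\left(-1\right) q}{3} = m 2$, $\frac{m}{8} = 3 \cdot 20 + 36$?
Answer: $\frac{38018}{59761} \approx 0.63617$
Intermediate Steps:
$m = 768$ ($m = 8 \left(3 \cdot 20 + 36\right) = 8 \left(60 + 36\right) = 8 \cdot 96 = 768$)
$q = -4608$ ($q = - 3 \cdot 768 \cdot 2 = \left(-3\right) 1536 = -4608$)
$\frac{q + 42626}{32929 + 26832} = \frac{-4608 + 42626}{32929 + 26832} = \frac{38018}{59761}$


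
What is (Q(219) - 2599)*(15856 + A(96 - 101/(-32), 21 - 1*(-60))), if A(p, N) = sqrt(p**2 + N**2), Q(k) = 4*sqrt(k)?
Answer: -(2599 - 4*sqrt(219))*(507392 + sqrt(16786393))/32 ≈ -4.0596e+7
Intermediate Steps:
A(p, N) = sqrt(N**2 + p**2)
(Q(219) - 2599)*(15856 + A(96 - 101/(-32), 21 - 1*(-60))) = (4*sqrt(219) - 2599)*(15856 + sqrt((21 - 1*(-60))**2 + (96 - 101/(-32))**2)) = (-2599 + 4*sqrt(219))*(15856 + sqrt((21 + 60)**2 + (96 - 101*(-1/32))**2)) = (-2599 + 4*sqrt(219))*(15856 + sqrt(81**2 + (96 + 101/32)**2)) = (-2599 + 4*sqrt(219))*(15856 + sqrt(6561 + (3173/32)**2)) = (-2599 + 4*sqrt(219))*(15856 + sqrt(6561 + 10067929/1024)) = (-2599 + 4*sqrt(219))*(15856 + sqrt(16786393/1024)) = (-2599 + 4*sqrt(219))*(15856 + sqrt(16786393)/32)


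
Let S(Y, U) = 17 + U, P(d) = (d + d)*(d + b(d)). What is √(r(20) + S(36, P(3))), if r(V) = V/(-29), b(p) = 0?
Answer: √28855/29 ≈ 5.8575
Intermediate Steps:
P(d) = 2*d² (P(d) = (d + d)*(d + 0) = (2*d)*d = 2*d²)
r(V) = -V/29 (r(V) = V*(-1/29) = -V/29)
√(r(20) + S(36, P(3))) = √(-1/29*20 + (17 + 2*3²)) = √(-20/29 + (17 + 2*9)) = √(-20/29 + (17 + 18)) = √(-20/29 + 35) = √(995/29) = √28855/29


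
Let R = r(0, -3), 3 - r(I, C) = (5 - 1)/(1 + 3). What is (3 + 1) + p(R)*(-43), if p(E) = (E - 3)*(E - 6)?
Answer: -168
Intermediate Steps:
r(I, C) = 2 (r(I, C) = 3 - (5 - 1)/(1 + 3) = 3 - 4/4 = 3 - 1*1 = 3 - 1 = 2)
R = 2
p(E) = (-6 + E)*(-3 + E) (p(E) = (-3 + E)*(-6 + E) = (-6 + E)*(-3 + E))
(3 + 1) + p(R)*(-43) = (3 + 1) + (18 + 2² - 9*2)*(-43) = 4 + (18 + 4 - 18)*(-43) = 4 + 4*(-43) = 4 - 172 = -168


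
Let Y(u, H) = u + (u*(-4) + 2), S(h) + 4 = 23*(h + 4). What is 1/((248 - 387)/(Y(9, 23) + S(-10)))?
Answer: 167/139 ≈ 1.2014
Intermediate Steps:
S(h) = 88 + 23*h (S(h) = -4 + 23*(h + 4) = -4 + 23*(4 + h) = -4 + (92 + 23*h) = 88 + 23*h)
Y(u, H) = 2 - 3*u (Y(u, H) = u + (-4*u + 2) = u + (2 - 4*u) = 2 - 3*u)
1/((248 - 387)/(Y(9, 23) + S(-10))) = 1/((248 - 387)/((2 - 3*9) + (88 + 23*(-10)))) = 1/(-139/((2 - 27) + (88 - 230))) = 1/(-139/(-25 - 142)) = 1/(-139/(-167)) = 1/(-139*(-1/167)) = 1/(139/167) = 167/139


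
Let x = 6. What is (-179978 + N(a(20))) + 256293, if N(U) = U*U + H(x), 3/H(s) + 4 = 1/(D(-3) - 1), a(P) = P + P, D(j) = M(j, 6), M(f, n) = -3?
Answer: 1324543/17 ≈ 77914.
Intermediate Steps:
D(j) = -3
a(P) = 2*P
H(s) = -12/17 (H(s) = 3/(-4 + 1/(-3 - 1)) = 3/(-4 + 1/(-4)) = 3/(-4 - ¼) = 3/(-17/4) = 3*(-4/17) = -12/17)
N(U) = -12/17 + U² (N(U) = U*U - 12/17 = U² - 12/17 = -12/17 + U²)
(-179978 + N(a(20))) + 256293 = (-179978 + (-12/17 + (2*20)²)) + 256293 = (-179978 + (-12/17 + 40²)) + 256293 = (-179978 + (-12/17 + 1600)) + 256293 = (-179978 + 27188/17) + 256293 = -3032438/17 + 256293 = 1324543/17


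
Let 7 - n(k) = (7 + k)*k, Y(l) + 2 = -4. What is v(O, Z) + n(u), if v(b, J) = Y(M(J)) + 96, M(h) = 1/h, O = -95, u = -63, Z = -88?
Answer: -3431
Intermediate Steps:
Y(l) = -6 (Y(l) = -2 - 4 = -6)
n(k) = 7 - k*(7 + k) (n(k) = 7 - (7 + k)*k = 7 - k*(7 + k))
v(b, J) = 90 (v(b, J) = -6 + 96 = 90)
v(O, Z) + n(u) = 90 + (7 - 1*(-63)² - 7*(-63)) = 90 + (7 - 1*3969 + 441) = 90 + (7 - 3969 + 441) = 90 - 3521 = -3431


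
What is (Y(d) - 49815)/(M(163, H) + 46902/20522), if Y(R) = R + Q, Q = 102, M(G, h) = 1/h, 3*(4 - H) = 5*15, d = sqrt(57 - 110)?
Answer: -10712206953/482210 + 215481*I*sqrt(53)/482210 ≈ -22215.0 + 3.2532*I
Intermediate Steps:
d = I*sqrt(53) (d = sqrt(-53) = I*sqrt(53) ≈ 7.2801*I)
H = -21 (H = 4 - 5*15/3 = 4 - 1/3*75 = 4 - 25 = -21)
Y(R) = 102 + R (Y(R) = R + 102 = 102 + R)
(Y(d) - 49815)/(M(163, H) + 46902/20522) = ((102 + I*sqrt(53)) - 49815)/(1/(-21) + 46902/20522) = (-49713 + I*sqrt(53))/(-1/21 + 46902*(1/20522)) = (-49713 + I*sqrt(53))/(-1/21 + 23451/10261) = (-49713 + I*sqrt(53))/(482210/215481) = (-49713 + I*sqrt(53))*(215481/482210) = -10712206953/482210 + 215481*I*sqrt(53)/482210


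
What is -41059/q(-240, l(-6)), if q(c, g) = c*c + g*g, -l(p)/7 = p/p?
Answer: -41059/57649 ≈ -0.71222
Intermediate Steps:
l(p) = -7 (l(p) = -7*p/p = -7*1 = -7)
q(c, g) = c**2 + g**2
-41059/q(-240, l(-6)) = -41059/((-240)**2 + (-7)**2) = -41059/(57600 + 49) = -41059/57649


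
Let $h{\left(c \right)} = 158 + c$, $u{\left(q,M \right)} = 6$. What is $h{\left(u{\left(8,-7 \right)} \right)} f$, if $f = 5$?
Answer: $820$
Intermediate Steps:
$h{\left(u{\left(8,-7 \right)} \right)} f = \left(158 + 6\right) 5 = 164 \cdot 5 = 820$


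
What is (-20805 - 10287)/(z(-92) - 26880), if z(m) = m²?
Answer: 7773/4604 ≈ 1.6883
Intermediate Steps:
(-20805 - 10287)/(z(-92) - 26880) = (-20805 - 10287)/((-92)² - 26880) = -31092/(8464 - 26880) = -31092/(-18416) = -31092*(-1/18416) = 7773/4604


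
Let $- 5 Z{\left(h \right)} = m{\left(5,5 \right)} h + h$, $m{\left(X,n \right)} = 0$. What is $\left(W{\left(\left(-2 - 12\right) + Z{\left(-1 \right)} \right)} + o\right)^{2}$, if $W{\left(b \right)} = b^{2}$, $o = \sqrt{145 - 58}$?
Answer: $\frac{22721496}{625} + \frac{9522 \sqrt{87}}{25} \approx 39907.0$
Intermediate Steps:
$Z{\left(h \right)} = - \frac{h}{5}$ ($Z{\left(h \right)} = - \frac{0 h + h}{5} = - \frac{0 + h}{5} = - \frac{h}{5}$)
$o = \sqrt{87} \approx 9.3274$
$\left(W{\left(\left(-2 - 12\right) + Z{\left(-1 \right)} \right)} + o\right)^{2} = \left(\left(\left(-2 - 12\right) - - \frac{1}{5}\right)^{2} + \sqrt{87}\right)^{2} = \left(\left(-14 + \frac{1}{5}\right)^{2} + \sqrt{87}\right)^{2} = \left(\left(- \frac{69}{5}\right)^{2} + \sqrt{87}\right)^{2} = \left(\frac{4761}{25} + \sqrt{87}\right)^{2}$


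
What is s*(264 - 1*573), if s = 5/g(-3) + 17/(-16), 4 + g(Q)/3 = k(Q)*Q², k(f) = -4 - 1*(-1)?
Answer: 171083/496 ≈ 344.93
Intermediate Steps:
k(f) = -3 (k(f) = -4 + 1 = -3)
g(Q) = -12 - 9*Q² (g(Q) = -12 + 3*(-3*Q²) = -12 - 9*Q²)
s = -1661/1488 (s = 5/(-12 - 9*(-3)²) + 17/(-16) = 5/(-12 - 9*9) + 17*(-1/16) = 5/(-12 - 81) - 17/16 = 5/(-93) - 17/16 = 5*(-1/93) - 17/16 = -5/93 - 17/16 = -1661/1488 ≈ -1.1163)
s*(264 - 1*573) = -1661*(264 - 1*573)/1488 = -1661*(264 - 573)/1488 = -1661/1488*(-309) = 171083/496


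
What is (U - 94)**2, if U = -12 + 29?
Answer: 5929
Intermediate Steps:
U = 17
(U - 94)**2 = (17 - 94)**2 = (-77)**2 = 5929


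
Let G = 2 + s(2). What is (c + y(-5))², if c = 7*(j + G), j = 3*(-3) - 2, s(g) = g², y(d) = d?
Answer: 1600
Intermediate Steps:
G = 6 (G = 2 + 2² = 2 + 4 = 6)
j = -11 (j = -9 - 2 = -11)
c = -35 (c = 7*(-11 + 6) = 7*(-5) = -35)
(c + y(-5))² = (-35 - 5)² = (-40)² = 1600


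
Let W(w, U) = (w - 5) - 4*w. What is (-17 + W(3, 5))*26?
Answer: -806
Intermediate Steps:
W(w, U) = -5 - 3*w (W(w, U) = (-5 + w) - 4*w = -5 - 3*w)
(-17 + W(3, 5))*26 = (-17 + (-5 - 3*3))*26 = (-17 + (-5 - 9))*26 = (-17 - 14)*26 = -31*26 = -806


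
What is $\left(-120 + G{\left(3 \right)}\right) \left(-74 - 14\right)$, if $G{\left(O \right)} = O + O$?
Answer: $10032$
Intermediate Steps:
$G{\left(O \right)} = 2 O$
$\left(-120 + G{\left(3 \right)}\right) \left(-74 - 14\right) = \left(-120 + 2 \cdot 3\right) \left(-74 - 14\right) = \left(-120 + 6\right) \left(-88\right) = \left(-114\right) \left(-88\right) = 10032$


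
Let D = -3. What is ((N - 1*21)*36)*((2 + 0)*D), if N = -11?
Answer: 6912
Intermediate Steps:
((N - 1*21)*36)*((2 + 0)*D) = ((-11 - 1*21)*36)*((2 + 0)*(-3)) = ((-11 - 21)*36)*(2*(-3)) = -32*36*(-6) = -1152*(-6) = 6912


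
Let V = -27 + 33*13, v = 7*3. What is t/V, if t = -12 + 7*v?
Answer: 45/134 ≈ 0.33582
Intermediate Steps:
v = 21
t = 135 (t = -12 + 7*21 = -12 + 147 = 135)
V = 402 (V = -27 + 429 = 402)
t/V = 135/402 = 135*(1/402) = 45/134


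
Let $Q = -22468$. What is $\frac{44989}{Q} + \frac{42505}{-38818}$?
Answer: $- \frac{1350692671}{436081412} \approx -3.0973$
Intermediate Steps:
$\frac{44989}{Q} + \frac{42505}{-38818} = \frac{44989}{-22468} + \frac{42505}{-38818} = 44989 \left(- \frac{1}{22468}\right) + 42505 \left(- \frac{1}{38818}\right) = - \frac{44989}{22468} - \frac{42505}{38818} = - \frac{1350692671}{436081412}$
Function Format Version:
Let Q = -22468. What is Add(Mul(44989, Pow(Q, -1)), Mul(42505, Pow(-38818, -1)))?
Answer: Rational(-1350692671, 436081412) ≈ -3.0973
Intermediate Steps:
Add(Mul(44989, Pow(Q, -1)), Mul(42505, Pow(-38818, -1))) = Add(Mul(44989, Pow(-22468, -1)), Mul(42505, Pow(-38818, -1))) = Add(Mul(44989, Rational(-1, 22468)), Mul(42505, Rational(-1, 38818))) = Add(Rational(-44989, 22468), Rational(-42505, 38818)) = Rational(-1350692671, 436081412)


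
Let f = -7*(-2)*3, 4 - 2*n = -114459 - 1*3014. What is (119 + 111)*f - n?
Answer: -98157/2 ≈ -49079.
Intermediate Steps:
n = 117477/2 (n = 2 - (-114459 - 1*3014)/2 = 2 - (-114459 - 3014)/2 = 2 - 1/2*(-117473) = 2 + 117473/2 = 117477/2 ≈ 58739.)
f = 42 (f = 14*3 = 42)
(119 + 111)*f - n = (119 + 111)*42 - 1*117477/2 = 230*42 - 117477/2 = 9660 - 117477/2 = -98157/2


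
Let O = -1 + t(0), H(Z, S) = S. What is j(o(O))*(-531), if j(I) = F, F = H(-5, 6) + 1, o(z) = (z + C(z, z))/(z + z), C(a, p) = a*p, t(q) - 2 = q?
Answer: -3717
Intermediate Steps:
t(q) = 2 + q
O = 1 (O = -1 + (2 + 0) = -1 + 2 = 1)
o(z) = (z + z²)/(2*z) (o(z) = (z + z*z)/(z + z) = (z + z²)/((2*z)) = (z + z²)*(1/(2*z)) = (z + z²)/(2*z))
F = 7 (F = 6 + 1 = 7)
j(I) = 7
j(o(O))*(-531) = 7*(-531) = -3717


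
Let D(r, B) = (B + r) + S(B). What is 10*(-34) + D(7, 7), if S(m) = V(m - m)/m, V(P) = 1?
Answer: -2281/7 ≈ -325.86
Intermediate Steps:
S(m) = 1/m
D(r, B) = B + r + 1/B (D(r, B) = (B + r) + 1/B = B + r + 1/B)
10*(-34) + D(7, 7) = 10*(-34) + (7 + 7 + 1/7) = -340 + (7 + 7 + ⅐) = -340 + 99/7 = -2281/7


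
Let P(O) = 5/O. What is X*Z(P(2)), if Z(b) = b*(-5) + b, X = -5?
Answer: 50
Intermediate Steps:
Z(b) = -4*b (Z(b) = -5*b + b = -4*b)
X*Z(P(2)) = -(-20)*5/2 = -5*(-10) = 50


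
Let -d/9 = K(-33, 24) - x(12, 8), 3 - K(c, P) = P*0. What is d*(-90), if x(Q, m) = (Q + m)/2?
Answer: -5670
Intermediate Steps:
K(c, P) = 3 (K(c, P) = 3 - P*0 = 3 - 1*0 = 3 + 0 = 3)
x(Q, m) = Q/2 + m/2 (x(Q, m) = (Q + m)*(½) = Q/2 + m/2)
d = 63 (d = -9*(3 - ((½)*12 + (½)*8)) = -9*(3 - (6 + 4)) = -9*(3 - 1*10) = -9*(3 - 10) = -9*(-7) = 63)
d*(-90) = 63*(-90) = -5670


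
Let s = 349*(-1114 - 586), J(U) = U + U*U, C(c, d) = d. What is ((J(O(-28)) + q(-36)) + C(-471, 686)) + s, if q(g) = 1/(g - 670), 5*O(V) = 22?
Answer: -10459217761/17650 ≈ -5.9259e+5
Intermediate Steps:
O(V) = 22/5 (O(V) = (⅕)*22 = 22/5)
q(g) = 1/(-670 + g)
J(U) = U + U²
s = -593300 (s = 349*(-1700) = -593300)
((J(O(-28)) + q(-36)) + C(-471, 686)) + s = ((22*(1 + 22/5)/5 + 1/(-670 - 36)) + 686) - 593300 = (((22/5)*(27/5) + 1/(-706)) + 686) - 593300 = ((594/25 - 1/706) + 686) - 593300 = (419339/17650 + 686) - 593300 = 12527239/17650 - 593300 = -10459217761/17650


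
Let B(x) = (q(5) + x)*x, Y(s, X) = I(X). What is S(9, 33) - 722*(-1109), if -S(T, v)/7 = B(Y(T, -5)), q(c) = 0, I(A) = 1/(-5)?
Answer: 20017443/25 ≈ 8.0070e+5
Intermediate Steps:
I(A) = -1/5
Y(s, X) = -1/5
B(x) = x**2 (B(x) = (0 + x)*x = x*x = x**2)
S(T, v) = -7/25 (S(T, v) = -7*(-1/5)**2 = -7*1/25 = -7/25)
S(9, 33) - 722*(-1109) = -7/25 - 722*(-1109) = -7/25 + 800698 = 20017443/25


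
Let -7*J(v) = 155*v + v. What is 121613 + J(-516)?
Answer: 931787/7 ≈ 1.3311e+5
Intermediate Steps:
J(v) = -156*v/7 (J(v) = -(155*v + v)/7 = -156*v/7)
121613 + J(-516) = 121613 - 156/7*(-516) = 121613 + 80496/7 = 931787/7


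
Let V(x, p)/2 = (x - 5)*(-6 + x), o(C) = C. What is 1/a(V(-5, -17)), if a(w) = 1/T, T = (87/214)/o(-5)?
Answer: -87/1070 ≈ -0.081308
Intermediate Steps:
T = -87/1070 (T = (87/214)/(-5) = (87*(1/214))*(-1/5) = (87/214)*(-1/5) = -87/1070 ≈ -0.081308)
V(x, p) = 2*(-6 + x)*(-5 + x) (V(x, p) = 2*((x - 5)*(-6 + x)) = 2*((-5 + x)*(-6 + x)) = 2*((-6 + x)*(-5 + x)) = 2*(-6 + x)*(-5 + x))
a(w) = -1070/87 (a(w) = 1/(-87/1070) = -1070/87)
1/a(V(-5, -17)) = 1/(-1070/87) = -87/1070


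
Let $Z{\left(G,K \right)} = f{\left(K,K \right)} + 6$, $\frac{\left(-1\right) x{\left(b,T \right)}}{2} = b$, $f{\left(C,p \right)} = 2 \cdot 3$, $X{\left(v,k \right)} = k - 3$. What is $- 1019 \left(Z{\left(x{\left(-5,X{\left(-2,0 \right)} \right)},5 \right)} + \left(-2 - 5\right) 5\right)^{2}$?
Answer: $-539051$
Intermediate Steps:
$X{\left(v,k \right)} = -3 + k$ ($X{\left(v,k \right)} = k - 3 = -3 + k$)
$f{\left(C,p \right)} = 6$
$x{\left(b,T \right)} = - 2 b$
$Z{\left(G,K \right)} = 12$ ($Z{\left(G,K \right)} = 6 + 6 = 12$)
$- 1019 \left(Z{\left(x{\left(-5,X{\left(-2,0 \right)} \right)},5 \right)} + \left(-2 - 5\right) 5\right)^{2} = - 1019 \left(12 + \left(-2 - 5\right) 5\right)^{2} = - 1019 \left(12 - 35\right)^{2} = - 1019 \left(-23\right)^{2} = \left(-1019\right) 529 = -539051$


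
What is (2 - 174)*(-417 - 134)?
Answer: 94772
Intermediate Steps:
(2 - 174)*(-417 - 134) = -172*(-551) = 94772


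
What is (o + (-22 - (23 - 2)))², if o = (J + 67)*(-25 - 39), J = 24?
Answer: 34421689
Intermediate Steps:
o = -5824 (o = (24 + 67)*(-25 - 39) = 91*(-64) = -5824)
(o + (-22 - (23 - 2)))² = (-5824 + (-22 - (23 - 2)))² = (-5824 + (-22 - 1*21))² = (-5824 + (-22 - 21))² = (-5824 - 43)² = (-5867)² = 34421689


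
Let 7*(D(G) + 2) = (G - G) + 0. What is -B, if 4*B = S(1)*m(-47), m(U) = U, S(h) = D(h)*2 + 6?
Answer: 47/2 ≈ 23.500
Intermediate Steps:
D(G) = -2 (D(G) = -2 + ((G - G) + 0)/7 = -2 + (0 + 0)/7 = -2 + (⅐)*0 = -2 + 0 = -2)
S(h) = 2 (S(h) = -2*2 + 6 = -4 + 6 = 2)
B = -47/2 (B = (2*(-47))/4 = (¼)*(-94) = -47/2 ≈ -23.500)
-B = -1*(-47/2) = 47/2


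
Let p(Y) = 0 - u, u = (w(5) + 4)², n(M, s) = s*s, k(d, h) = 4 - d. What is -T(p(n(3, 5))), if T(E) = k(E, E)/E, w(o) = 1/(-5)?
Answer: 461/361 ≈ 1.2770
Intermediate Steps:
w(o) = -⅕
n(M, s) = s²
u = 361/25 (u = (-⅕ + 4)² = (19/5)² = 361/25 ≈ 14.440)
p(Y) = -361/25 (p(Y) = 0 - 1*361/25 = 0 - 361/25 = -361/25)
T(E) = (4 - E)/E
-T(p(n(3, 5))) = -(4 - 1*(-361/25))/(-361/25) = -(-25)*(4 + 361/25)/361 = -(-25)*461/(361*25) = -1*(-461/361) = 461/361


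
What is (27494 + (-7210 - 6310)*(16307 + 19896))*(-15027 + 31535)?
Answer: -8079627085528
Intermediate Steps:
(27494 + (-7210 - 6310)*(16307 + 19896))*(-15027 + 31535) = (27494 - 13520*36203)*16508 = (27494 - 489464560)*16508 = -489437066*16508 = -8079627085528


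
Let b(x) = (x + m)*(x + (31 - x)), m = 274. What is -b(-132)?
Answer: -4402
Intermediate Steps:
b(x) = 8494 + 31*x (b(x) = (x + 274)*(x + (31 - x)) = (274 + x)*31 = 8494 + 31*x)
-b(-132) = -(8494 + 31*(-132)) = -(8494 - 4092) = -1*4402 = -4402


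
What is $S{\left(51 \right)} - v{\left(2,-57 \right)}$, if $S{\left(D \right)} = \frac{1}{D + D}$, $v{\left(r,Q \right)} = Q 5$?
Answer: $\frac{29071}{102} \approx 285.01$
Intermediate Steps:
$v{\left(r,Q \right)} = 5 Q$
$S{\left(D \right)} = \frac{1}{2 D}$
$S{\left(51 \right)} - v{\left(2,-57 \right)} = \frac{1}{2 \cdot 51} - 5 \left(-57\right) = \frac{1}{2} \cdot \frac{1}{51} - -285 = \frac{1}{102} + 285 = \frac{29071}{102}$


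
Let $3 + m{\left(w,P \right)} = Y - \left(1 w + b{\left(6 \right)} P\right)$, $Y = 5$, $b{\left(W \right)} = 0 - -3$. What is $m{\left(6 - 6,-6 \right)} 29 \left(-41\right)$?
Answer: $-23780$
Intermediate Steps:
$b{\left(W \right)} = 3$ ($b{\left(W \right)} = 0 + 3 = 3$)
$m{\left(w,P \right)} = 2 - w - 3 P$ ($m{\left(w,P \right)} = -3 - \left(-5 + w + 3 P\right) = 2 - w - 3 P$)
$m{\left(6 - 6,-6 \right)} 29 \left(-41\right) = \left(2 - \left(6 - 6\right) - -18\right) 29 \left(-41\right) = \left(2 - \left(6 - 6\right) + 18\right) 29 \left(-41\right) = \left(2 - 0 + 18\right) 29 \left(-41\right) = \left(2 + 0 + 18\right) 29 \left(-41\right) = 20 \cdot 29 \left(-41\right) = 580 \left(-41\right) = -23780$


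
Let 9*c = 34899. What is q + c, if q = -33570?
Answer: -89077/3 ≈ -29692.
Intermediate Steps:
c = 11633/3 (c = (1/9)*34899 = 11633/3 ≈ 3877.7)
q + c = -33570 + 11633/3 = -89077/3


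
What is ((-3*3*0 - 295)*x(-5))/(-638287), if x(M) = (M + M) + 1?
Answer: -2655/638287 ≈ -0.0041596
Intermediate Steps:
x(M) = 1 + 2*M (x(M) = 2*M + 1 = 1 + 2*M)
((-3*3*0 - 295)*x(-5))/(-638287) = ((-3*3*0 - 295)*(1 + 2*(-5)))/(-638287) = ((-9*0 - 295)*(1 - 10))*(-1/638287) = ((0 - 295)*(-9))*(-1/638287) = -295*(-9)*(-1/638287) = 2655*(-1/638287) = -2655/638287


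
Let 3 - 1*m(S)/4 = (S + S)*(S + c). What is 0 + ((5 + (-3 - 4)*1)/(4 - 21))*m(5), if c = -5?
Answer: 24/17 ≈ 1.4118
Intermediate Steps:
m(S) = 12 - 8*S*(-5 + S) (m(S) = 12 - 4*(S + S)*(S - 5) = 12 - 4*2*S*(-5 + S) = 12 - 8*S*(-5 + S))
0 + ((5 + (-3 - 4)*1)/(4 - 21))*m(5) = 0 + ((5 + (-3 - 4)*1)/(4 - 21))*(12 - 8*5**2 + 40*5) = 0 + ((5 - 7*1)/(-17))*(12 - 8*25 + 200) = 0 + ((5 - 7)*(-1/17))*(12 - 200 + 200) = 0 - 2*(-1/17)*12 = 0 + (2/17)*12 = 0 + 24/17 = 24/17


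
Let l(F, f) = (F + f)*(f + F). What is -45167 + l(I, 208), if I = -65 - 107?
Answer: -43871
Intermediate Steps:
I = -172
l(F, f) = (F + f)² (l(F, f) = (F + f)*(F + f) = (F + f)²)
-45167 + l(I, 208) = -45167 + (-172 + 208)² = -45167 + 36² = -45167 + 1296 = -43871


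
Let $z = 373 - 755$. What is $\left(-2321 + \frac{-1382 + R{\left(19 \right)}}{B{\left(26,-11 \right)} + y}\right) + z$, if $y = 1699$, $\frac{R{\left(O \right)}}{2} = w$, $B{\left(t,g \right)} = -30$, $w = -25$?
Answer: $- \frac{4512739}{1669} \approx -2703.9$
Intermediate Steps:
$R{\left(O \right)} = -50$ ($R{\left(O \right)} = 2 \left(-25\right) = -50$)
$z = -382$
$\left(-2321 + \frac{-1382 + R{\left(19 \right)}}{B{\left(26,-11 \right)} + y}\right) + z = \left(-2321 + \frac{-1382 - 50}{-30 + 1699}\right) - 382 = \left(-2321 - \frac{1432}{1669}\right) - 382 = - \frac{3875181}{1669} - 382 = - \frac{4512739}{1669}$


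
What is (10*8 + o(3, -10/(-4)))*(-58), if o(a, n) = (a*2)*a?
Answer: -5684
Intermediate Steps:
o(a, n) = 2*a**2 (o(a, n) = (2*a)*a = 2*a**2)
(10*8 + o(3, -10/(-4)))*(-58) = (10*8 + 2*3**2)*(-58) = (80 + 2*9)*(-58) = (80 + 18)*(-58) = 98*(-58) = -5684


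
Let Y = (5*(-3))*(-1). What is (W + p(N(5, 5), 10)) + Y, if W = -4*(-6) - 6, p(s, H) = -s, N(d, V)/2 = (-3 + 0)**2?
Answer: 15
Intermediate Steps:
N(d, V) = 18 (N(d, V) = 2*(-3 + 0)**2 = 2*(-3)**2 = 2*9 = 18)
W = 18 (W = 24 - 6 = 18)
Y = 15 (Y = -15*(-1) = 15)
(W + p(N(5, 5), 10)) + Y = (18 - 1*18) + 15 = (18 - 18) + 15 = 0 + 15 = 15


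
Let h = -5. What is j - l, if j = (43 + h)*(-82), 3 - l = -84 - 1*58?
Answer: -3261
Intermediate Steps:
l = 145 (l = 3 - (-84 - 1*58) = 3 - (-84 - 58) = 3 - 1*(-142) = 3 + 142 = 145)
j = -3116 (j = (43 - 5)*(-82) = 38*(-82) = -3116)
j - l = -3116 - 1*145 = -3116 - 145 = -3261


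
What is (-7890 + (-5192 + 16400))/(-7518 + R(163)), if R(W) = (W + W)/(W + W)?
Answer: -3318/7517 ≈ -0.44140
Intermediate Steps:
R(W) = 1 (R(W) = (2*W)/((2*W)) = (2*W)*(1/(2*W)) = 1)
(-7890 + (-5192 + 16400))/(-7518 + R(163)) = (-7890 + (-5192 + 16400))/(-7518 + 1) = (-7890 + 11208)/(-7517) = 3318*(-1/7517) = -3318/7517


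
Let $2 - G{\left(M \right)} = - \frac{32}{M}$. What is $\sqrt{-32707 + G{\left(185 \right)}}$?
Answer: $\frac{i \sqrt{1119322705}}{185} \approx 180.84 i$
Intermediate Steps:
$G{\left(M \right)} = 2 + \frac{32}{M}$ ($G{\left(M \right)} = 2 - - \frac{32}{M} = 2 + \frac{32}{M}$)
$\sqrt{-32707 + G{\left(185 \right)}} = \sqrt{-32707 + \left(2 + \frac{32}{185}\right)} = \sqrt{-32707 + \frac{402}{185}} = \sqrt{- \frac{6050393}{185}} = \frac{i \sqrt{1119322705}}{185}$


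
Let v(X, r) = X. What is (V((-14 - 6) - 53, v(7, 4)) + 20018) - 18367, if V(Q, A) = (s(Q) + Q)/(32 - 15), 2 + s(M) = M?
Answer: 27919/17 ≈ 1642.3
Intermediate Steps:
s(M) = -2 + M
V(Q, A) = -2/17 + 2*Q/17 (V(Q, A) = ((-2 + Q) + Q)/(32 - 15) = (-2 + 2*Q)/17 = (-2 + 2*Q)*(1/17) = -2/17 + 2*Q/17)
(V((-14 - 6) - 53, v(7, 4)) + 20018) - 18367 = ((-2/17 + 2*((-14 - 6) - 53)/17) + 20018) - 18367 = ((-2/17 + 2*(-20 - 53)/17) + 20018) - 18367 = ((-2/17 + (2/17)*(-73)) + 20018) - 18367 = ((-2/17 - 146/17) + 20018) - 18367 = (-148/17 + 20018) - 18367 = 340158/17 - 18367 = 27919/17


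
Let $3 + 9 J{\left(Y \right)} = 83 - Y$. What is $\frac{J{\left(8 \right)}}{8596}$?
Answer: $\frac{2}{2149} \approx 0.00093067$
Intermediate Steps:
$J{\left(Y \right)} = \frac{80}{9} - \frac{Y}{9}$ ($J{\left(Y \right)} = - \frac{1}{3} + \frac{83 - Y}{9} = - \frac{1}{3} - \left(- \frac{83}{9} + \frac{Y}{9}\right) = \frac{80}{9} - \frac{Y}{9}$)
$\frac{J{\left(8 \right)}}{8596} = \frac{\frac{80}{9} - \frac{8}{9}}{8596} = \left(\frac{80}{9} - \frac{8}{9}\right) \frac{1}{8596} = 8 \cdot \frac{1}{8596} = \frac{2}{2149}$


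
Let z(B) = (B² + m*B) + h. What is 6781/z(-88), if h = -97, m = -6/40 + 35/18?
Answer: 305145/337009 ≈ 0.90545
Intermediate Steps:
m = 323/180 (m = -6*1/40 + 35*(1/18) = -3/20 + 35/18 = 323/180 ≈ 1.7944)
z(B) = -97 + B² + 323*B/180 (z(B) = (B² + 323*B/180) - 97 = -97 + B² + 323*B/180)
6781/z(-88) = 6781/(-97 + (-88)² + (323/180)*(-88)) = 6781/(-97 + 7744 - 7106/45) = 6781/(337009/45) = 6781*(45/337009) = 305145/337009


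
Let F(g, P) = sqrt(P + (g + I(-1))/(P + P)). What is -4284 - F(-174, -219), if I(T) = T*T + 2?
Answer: -4284 - I*sqrt(4659882)/146 ≈ -4284.0 - 14.785*I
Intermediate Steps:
I(T) = 2 + T**2 (I(T) = T**2 + 2 = 2 + T**2)
F(g, P) = sqrt(P + (3 + g)/(2*P)) (F(g, P) = sqrt(P + (g + (2 + (-1)**2))/(P + P)) = sqrt(P + (g + (2 + 1))/((2*P))) = sqrt(P + (g + 3)*(1/(2*P))) = sqrt(P + (3 + g)*(1/(2*P))) = sqrt(P + (3 + g)/(2*P)))
-4284 - F(-174, -219) = -4284 - sqrt(2)*sqrt((3 - 174 + 2*(-219)**2)/(-219))/2 = -4284 - sqrt(2)*sqrt(-(3 - 174 + 2*47961)/219)/2 = -4284 - sqrt(2)*sqrt(-(3 - 174 + 95922)/219)/2 = -4284 - sqrt(2)*sqrt(-1/219*95751)/2 = -4284 - sqrt(2)*sqrt(-31917/73)/2 = -4284 - sqrt(2)*I*sqrt(2329941)/73/2 = -4284 - I*sqrt(4659882)/146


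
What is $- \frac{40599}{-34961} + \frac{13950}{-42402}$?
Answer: $\frac{205628808}{247069387} \approx 0.83227$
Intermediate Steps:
$- \frac{40599}{-34961} + \frac{13950}{-42402} = \left(-40599\right) \left(- \frac{1}{34961}\right) + 13950 \left(- \frac{1}{42402}\right) = \frac{40599}{34961} - \frac{2325}{7067} = \frac{205628808}{247069387}$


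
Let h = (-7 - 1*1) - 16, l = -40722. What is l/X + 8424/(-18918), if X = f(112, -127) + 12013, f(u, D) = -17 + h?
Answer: -24200859/6291286 ≈ -3.8467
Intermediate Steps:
h = -24 (h = (-7 - 1) - 16 = -8 - 16 = -24)
f(u, D) = -41 (f(u, D) = -17 - 24 = -41)
X = 11972 (X = -41 + 12013 = 11972)
l/X + 8424/(-18918) = -40722/11972 + 8424/(-18918) = -40722*1/11972 + 8424*(-1/18918) = -20361/5986 - 468/1051 = -24200859/6291286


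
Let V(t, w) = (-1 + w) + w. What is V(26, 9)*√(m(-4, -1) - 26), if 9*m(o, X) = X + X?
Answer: 34*I*√59/3 ≈ 87.053*I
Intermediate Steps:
V(t, w) = -1 + 2*w
m(o, X) = 2*X/9 (m(o, X) = (X + X)/9 = (2*X)/9 = 2*X/9)
V(26, 9)*√(m(-4, -1) - 26) = (-1 + 2*9)*√((2/9)*(-1) - 26) = (-1 + 18)*√(-2/9 - 26) = 17*√(-236/9) = 17*(2*I*√59/3) = 34*I*√59/3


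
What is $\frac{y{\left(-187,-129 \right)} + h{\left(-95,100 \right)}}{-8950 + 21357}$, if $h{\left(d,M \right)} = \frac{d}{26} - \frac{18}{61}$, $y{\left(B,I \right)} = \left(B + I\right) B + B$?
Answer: $\frac{93417067}{19677502} \approx 4.7474$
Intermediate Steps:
$y{\left(B,I \right)} = B + B \left(B + I\right)$ ($y{\left(B,I \right)} = B \left(B + I\right) + B = B + B \left(B + I\right)$)
$h{\left(d,M \right)} = - \frac{18}{61} + \frac{d}{26}$ ($h{\left(d,M \right)} = d \frac{1}{26} - \frac{18}{61} = \frac{d}{26} - \frac{18}{61} = - \frac{18}{61} + \frac{d}{26}$)
$\frac{y{\left(-187,-129 \right)} + h{\left(-95,100 \right)}}{-8950 + 21357} = \frac{- 187 \left(1 - 187 - 129\right) + \left(- \frac{18}{61} + \frac{1}{26} \left(-95\right)\right)}{-8950 + 21357} = \frac{\left(-187\right) \left(-315\right) - \frac{6263}{1586}}{12407} = \left(58905 - \frac{6263}{1586}\right) \frac{1}{12407} = \frac{93417067}{1586} \cdot \frac{1}{12407} = \frac{93417067}{19677502}$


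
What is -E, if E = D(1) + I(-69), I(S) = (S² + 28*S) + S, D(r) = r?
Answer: -2761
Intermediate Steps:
I(S) = S² + 29*S
E = 2761 (E = 1 - 69*(29 - 69) = 1 - 69*(-40) = 1 + 2760 = 2761)
-E = -1*2761 = -2761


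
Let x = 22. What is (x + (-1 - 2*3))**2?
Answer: 225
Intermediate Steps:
(x + (-1 - 2*3))**2 = (22 + (-1 - 2*3))**2 = (22 + (-1 - 6))**2 = (22 - 7)**2 = 15**2 = 225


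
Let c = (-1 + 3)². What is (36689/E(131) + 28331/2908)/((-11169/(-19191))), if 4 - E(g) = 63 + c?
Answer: -671088537323/682068492 ≈ -983.90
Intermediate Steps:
c = 4 (c = 2² = 4)
E(g) = -63 (E(g) = 4 - (63 + 4) = 4 - 1*67 = 4 - 67 = -63)
(36689/E(131) + 28331/2908)/((-11169/(-19191))) = (36689/(-63) + 28331/2908)/((-11169/(-19191))) = (36689*(-1/63) + 28331*(1/2908))/((-11169*(-1/19191))) = (-36689/63 + 28331/2908)/(3723/6397) = -104906759/183204*6397/3723 = -671088537323/682068492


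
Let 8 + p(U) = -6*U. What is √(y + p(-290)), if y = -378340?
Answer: 4*I*√23538 ≈ 613.68*I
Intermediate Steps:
p(U) = -8 - 6*U
√(y + p(-290)) = √(-378340 + (-8 - 6*(-290))) = √(-378340 + (-8 + 1740)) = √(-378340 + 1732) = √(-376608) = 4*I*√23538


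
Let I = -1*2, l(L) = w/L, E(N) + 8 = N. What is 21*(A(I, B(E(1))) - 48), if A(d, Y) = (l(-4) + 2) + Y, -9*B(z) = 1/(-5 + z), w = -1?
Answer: -8645/9 ≈ -960.56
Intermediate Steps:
E(N) = -8 + N
l(L) = -1/L
I = -2
B(z) = -1/(9*(-5 + z))
A(d, Y) = 9/4 + Y (A(d, Y) = (-1/(-4) + 2) + Y = (-1*(-¼) + 2) + Y = (¼ + 2) + Y = 9/4 + Y)
21*(A(I, B(E(1))) - 48) = 21*((9/4 - 1/(-45 + 9*(-8 + 1))) - 48) = 21*((9/4 - 1/(-45 + 9*(-7))) - 48) = 21*((9/4 - 1/(-45 - 63)) - 48) = 21*((9/4 - 1/(-108)) - 48) = 21*((9/4 - 1*(-1/108)) - 48) = 21*((9/4 + 1/108) - 48) = 21*(61/27 - 48) = 21*(-1235/27) = -8645/9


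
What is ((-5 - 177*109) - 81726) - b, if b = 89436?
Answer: -190460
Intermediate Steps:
((-5 - 177*109) - 81726) - b = ((-5 - 177*109) - 81726) - 1*89436 = ((-5 - 19293) - 81726) - 89436 = (-19298 - 81726) - 89436 = -101024 - 89436 = -190460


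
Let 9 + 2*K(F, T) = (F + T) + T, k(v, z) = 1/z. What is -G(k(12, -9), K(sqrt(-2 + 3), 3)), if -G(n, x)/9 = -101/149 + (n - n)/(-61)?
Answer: -909/149 ≈ -6.1007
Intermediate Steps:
K(F, T) = -9/2 + T + F/2 (K(F, T) = -9/2 + ((F + T) + T)/2 = -9/2 + (F + 2*T)/2 = -9/2 + (T + F/2) = -9/2 + T + F/2)
G(n, x) = 909/149 (G(n, x) = -9*(-101/149 + (n - n)/(-61)) = -9*(-101*1/149 + 0*(-1/61)) = -9*(-101/149 + 0) = -9*(-101/149) = 909/149)
-G(k(12, -9), K(sqrt(-2 + 3), 3)) = -1*909/149 = -909/149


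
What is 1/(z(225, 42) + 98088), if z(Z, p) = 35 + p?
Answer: 1/98165 ≈ 1.0187e-5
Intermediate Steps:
1/(z(225, 42) + 98088) = 1/((35 + 42) + 98088) = 1/(77 + 98088) = 1/98165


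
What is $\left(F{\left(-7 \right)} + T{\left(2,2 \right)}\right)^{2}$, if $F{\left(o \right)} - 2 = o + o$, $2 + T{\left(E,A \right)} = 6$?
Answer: $64$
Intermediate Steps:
$T{\left(E,A \right)} = 4$ ($T{\left(E,A \right)} = -2 + 6 = 4$)
$F{\left(o \right)} = 2 + 2 o$ ($F{\left(o \right)} = 2 + \left(o + o\right) = 2 + 2 o$)
$\left(F{\left(-7 \right)} + T{\left(2,2 \right)}\right)^{2} = \left(\left(2 + 2 \left(-7\right)\right) + 4\right)^{2} = \left(\left(2 - 14\right) + 4\right)^{2} = \left(-12 + 4\right)^{2} = \left(-8\right)^{2} = 64$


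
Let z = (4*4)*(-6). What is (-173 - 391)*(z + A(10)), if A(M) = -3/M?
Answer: 271566/5 ≈ 54313.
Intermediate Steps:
z = -96 (z = 16*(-6) = -96)
(-173 - 391)*(z + A(10)) = (-173 - 391)*(-96 - 3/10) = -564*(-96 - 3*⅒) = -564*(-96 - 3/10) = -564*(-963/10) = 271566/5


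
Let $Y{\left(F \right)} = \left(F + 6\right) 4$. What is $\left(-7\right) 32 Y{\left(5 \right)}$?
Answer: $-9856$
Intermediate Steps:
$Y{\left(F \right)} = 24 + 4 F$ ($Y{\left(F \right)} = \left(6 + F\right) 4 = 24 + 4 F$)
$\left(-7\right) 32 Y{\left(5 \right)} = \left(-7\right) 32 \left(24 + 4 \cdot 5\right) = - 224 \left(24 + 20\right) = \left(-224\right) 44 = -9856$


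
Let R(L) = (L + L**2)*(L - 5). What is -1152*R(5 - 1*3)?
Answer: 20736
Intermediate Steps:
R(L) = (-5 + L)*(L + L**2) (R(L) = (L + L**2)*(-5 + L) = (-5 + L)*(L + L**2))
-1152*R(5 - 1*3) = -1152*(5 - 1*3)*(-5 + (5 - 1*3)**2 - 4*(5 - 1*3)) = -1152*(5 - 3)*(-5 + (5 - 3)**2 - 4*(5 - 3)) = -2304*(-5 + 2**2 - 4*2) = -2304*(-5 + 4 - 8) = -2304*(-9) = -1152*(-18) = 20736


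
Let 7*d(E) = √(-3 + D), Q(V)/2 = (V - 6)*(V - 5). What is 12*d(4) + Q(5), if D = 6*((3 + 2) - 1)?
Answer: 12*√21/7 ≈ 7.8558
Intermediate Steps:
Q(V) = 2*(-6 + V)*(-5 + V) (Q(V) = 2*((V - 6)*(V - 5)) = 2*((-6 + V)*(-5 + V)) = 2*(-6 + V)*(-5 + V))
D = 24 (D = 6*(5 - 1) = 6*4 = 24)
d(E) = √21/7 (d(E) = √(-3 + 24)/7 = √21/7)
12*d(4) + Q(5) = 12*(√21/7) + (60 - 22*5 + 2*5²) = 12*√21/7 + (60 - 110 + 2*25) = 12*√21/7 + (60 - 110 + 50) = 12*√21/7 + 0 = 12*√21/7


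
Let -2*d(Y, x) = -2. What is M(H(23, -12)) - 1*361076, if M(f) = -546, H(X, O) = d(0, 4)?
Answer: -361622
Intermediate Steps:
d(Y, x) = 1 (d(Y, x) = -1/2*(-2) = 1)
H(X, O) = 1
M(H(23, -12)) - 1*361076 = -546 - 1*361076 = -546 - 361076 = -361622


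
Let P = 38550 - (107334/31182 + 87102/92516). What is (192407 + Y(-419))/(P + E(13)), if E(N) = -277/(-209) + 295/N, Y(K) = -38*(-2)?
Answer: 4656480855387218/933062984042289 ≈ 4.9905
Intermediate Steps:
Y(K) = 76
E(N) = 277/209 + 295/N (E(N) = -277*(-1/209) + 295/N = 277/209 + 295/N)
P = 9266475098391/240402826 (P = 38550 - (107334*(1/31182) + 87102*(1/92516)) = 38550 - (17889/5197 + 43551/46258) = 38550 - 1*1053843909/240402826 = 38550 - 1053843909/240402826 = 9266475098391/240402826 ≈ 38546.)
(192407 + Y(-419))/(P + E(13)) = (192407 + 76)/(9266475098391/240402826 + (277/209 + 295/13)) = 192483/(9266475098391/240402826 + (277/209 + 295*(1/13))) = 192483/(9266475098391/240402826 + (277/209 + 295/13)) = 192483/(9266475098391/240402826 + 65256/2717) = 192483/(25192700569141803/653174478242) = 192483*(653174478242/25192700569141803) = 4656480855387218/933062984042289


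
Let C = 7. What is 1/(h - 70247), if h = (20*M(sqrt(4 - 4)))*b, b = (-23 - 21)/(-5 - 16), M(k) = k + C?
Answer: -3/209861 ≈ -1.4295e-5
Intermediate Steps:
M(k) = 7 + k (M(k) = k + 7 = 7 + k)
b = 44/21 (b = -44/(-21) = -44*(-1/21) = 44/21 ≈ 2.0952)
h = 880/3 (h = (20*(7 + sqrt(4 - 4)))*(44/21) = (20*(7 + sqrt(0)))*(44/21) = (20*(7 + 0))*(44/21) = (20*7)*(44/21) = 140*(44/21) = 880/3 ≈ 293.33)
1/(h - 70247) = 1/(880/3 - 70247) = 1/(-209861/3) = -3/209861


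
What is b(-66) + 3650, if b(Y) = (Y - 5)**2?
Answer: 8691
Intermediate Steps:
b(Y) = (-5 + Y)**2
b(-66) + 3650 = (-5 - 66)**2 + 3650 = (-71)**2 + 3650 = 5041 + 3650 = 8691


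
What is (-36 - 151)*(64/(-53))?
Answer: 11968/53 ≈ 225.81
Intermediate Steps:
(-36 - 151)*(64/(-53)) = -11968*(-1)/53 = -187*(-64/53) = 11968/53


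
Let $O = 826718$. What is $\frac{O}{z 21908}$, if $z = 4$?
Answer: $\frac{413359}{43816} \approx 9.434$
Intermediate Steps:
$\frac{O}{z 21908} = \frac{826718}{4 \cdot 21908} = \frac{826718}{87632} = 826718 \cdot \frac{1}{87632} = \frac{413359}{43816}$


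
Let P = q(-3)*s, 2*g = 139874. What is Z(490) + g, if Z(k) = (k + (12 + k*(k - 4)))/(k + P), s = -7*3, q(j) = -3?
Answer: 38913803/553 ≈ 70369.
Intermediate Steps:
s = -21
g = 69937 (g = (½)*139874 = 69937)
P = 63 (P = -3*(-21) = 63)
Z(k) = (12 + k + k*(-4 + k))/(63 + k) (Z(k) = (k + (12 + k*(k - 4)))/(k + 63) = (k + (12 + k*(-4 + k)))/(63 + k) = (12 + k + k*(-4 + k))/(63 + k))
Z(490) + g = (12 + 490² - 3*490)/(63 + 490) + 69937 = (12 + 240100 - 1470)/553 + 69937 = (1/553)*238642 + 69937 = 238642/553 + 69937 = 38913803/553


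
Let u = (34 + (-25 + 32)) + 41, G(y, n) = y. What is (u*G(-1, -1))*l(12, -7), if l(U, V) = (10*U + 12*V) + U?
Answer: -3936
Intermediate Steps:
l(U, V) = 11*U + 12*V
u = 82 (u = (34 + 7) + 41 = 41 + 41 = 82)
(u*G(-1, -1))*l(12, -7) = (82*(-1))*(11*12 + 12*(-7)) = -82*(132 - 84) = -82*48 = -3936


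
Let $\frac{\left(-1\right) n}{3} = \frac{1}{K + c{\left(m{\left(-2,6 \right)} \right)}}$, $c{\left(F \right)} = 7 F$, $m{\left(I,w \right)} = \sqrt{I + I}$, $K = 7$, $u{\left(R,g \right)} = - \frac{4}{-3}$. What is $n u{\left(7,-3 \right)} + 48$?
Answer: $\frac{1676}{35} + \frac{8 i}{35} \approx 47.886 + 0.22857 i$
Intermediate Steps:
$u{\left(R,g \right)} = \frac{4}{3}$ ($u{\left(R,g \right)} = \left(-4\right) \left(- \frac{1}{3}\right) = \frac{4}{3}$)
$m{\left(I,w \right)} = \sqrt{2} \sqrt{I}$ ($m{\left(I,w \right)} = \sqrt{2 I} = \sqrt{2} \sqrt{I}$)
$n = - \frac{3 \left(7 - 14 i\right)}{245}$ ($n = - \frac{3}{7 + 7 \sqrt{2} \sqrt{-2}} = - \frac{3}{7 + 7 \sqrt{2} i \sqrt{2}} = - \frac{3}{7 + 7 \cdot 2 i} = - \frac{3}{7 + 14 i} = - 3 \frac{7 - 14 i}{245} = - \frac{3 \left(7 - 14 i\right)}{245} \approx -0.085714 + 0.17143 i$)
$n u{\left(7,-3 \right)} + 48 = \left(- \frac{3}{35} + \frac{6 i}{35}\right) \frac{4}{3} + 48 = \left(- \frac{4}{35} + \frac{8 i}{35}\right) + 48 = \frac{1676}{35} + \frac{8 i}{35}$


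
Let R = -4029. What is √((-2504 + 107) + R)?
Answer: 3*I*√714 ≈ 80.162*I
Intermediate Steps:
√((-2504 + 107) + R) = √((-2504 + 107) - 4029) = √(-2397 - 4029) = √(-6426) = 3*I*√714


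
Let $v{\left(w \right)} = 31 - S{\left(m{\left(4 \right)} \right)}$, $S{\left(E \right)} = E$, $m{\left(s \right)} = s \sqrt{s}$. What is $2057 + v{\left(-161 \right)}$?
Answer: $2080$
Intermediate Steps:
$m{\left(s \right)} = s^{\frac{3}{2}}$
$v{\left(w \right)} = 23$ ($v{\left(w \right)} = 31 - 4^{\frac{3}{2}} = 31 - 8 = 23$)
$2057 + v{\left(-161 \right)} = 2057 + 23 = 2080$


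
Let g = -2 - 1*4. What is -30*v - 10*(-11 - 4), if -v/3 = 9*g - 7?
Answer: -5340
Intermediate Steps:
g = -6 (g = -2 - 4 = -6)
v = 183 (v = -3*(9*(-6) - 7) = -3*(-54 - 7) = -3*(-61) = 183)
-30*v - 10*(-11 - 4) = -30*183 - 10*(-11 - 4) = -5490 - 10*(-15) = -5490 + 150 = -5340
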